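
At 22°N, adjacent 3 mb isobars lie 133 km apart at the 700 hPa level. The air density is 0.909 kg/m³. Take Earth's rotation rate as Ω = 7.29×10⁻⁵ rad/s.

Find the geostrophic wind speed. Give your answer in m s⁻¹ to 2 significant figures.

45 m s⁻¹

Coriolis parameter at 22°N:
f = 2Ω sin φ = 2 × 7.29×10⁻⁵ × sin 22° = 5.46×10⁻⁵ s⁻¹
Pressure gradient: |∂P/∂n| = 300 Pa / 133000 m = 2.26×10⁻³ Pa/m
Geostrophic balance (pressure-gradient force = Coriolis force):
V_g = (1/(fρ)) |∂P/∂n| = 2.26×10⁻³ / (5.46×10⁻⁵ × 0.909) = 45.4 m/s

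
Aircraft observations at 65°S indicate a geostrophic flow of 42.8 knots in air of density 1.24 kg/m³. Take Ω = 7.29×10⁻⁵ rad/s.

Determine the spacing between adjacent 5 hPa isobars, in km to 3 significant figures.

Coriolis parameter at 65°S:
f = 2Ω sin φ = 2 × 7.29×10⁻⁵ × sin 65° = 1.32×10⁻⁴ s⁻¹
Wind speed in SI: 42.8 knots = 22.0 m/s
Geostrophic balance rearranged: |∂P/∂n| = f ρ V_g
|∂P/∂n| = 1.32×10⁻⁴ × 1.24 × 22.0 = 3.61×10⁻³ Pa/m
Isobar spacing: Δn = ΔP/|∂P/∂n| = 500 Pa / 3.61×10⁻³ Pa/m = 138590 m ≈ 139 km

139 km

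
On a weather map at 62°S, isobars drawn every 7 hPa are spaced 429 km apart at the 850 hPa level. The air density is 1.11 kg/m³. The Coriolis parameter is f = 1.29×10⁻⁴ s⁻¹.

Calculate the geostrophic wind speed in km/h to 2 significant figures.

Pressure gradient: |∂P/∂n| = 700 Pa / 429000 m = 1.63×10⁻³ Pa/m
Geostrophic balance (pressure-gradient force = Coriolis force):
V_g = (1/(fρ)) |∂P/∂n| = 1.63×10⁻³ / (1.29×10⁻⁴ × 1.11) = 11.4 m/s
Converting: 11.4 m/s × 3.6 = 41 km/h

41 km/h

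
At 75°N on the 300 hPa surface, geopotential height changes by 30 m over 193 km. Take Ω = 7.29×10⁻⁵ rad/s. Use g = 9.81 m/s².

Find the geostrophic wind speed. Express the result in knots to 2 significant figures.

21 knots

Coriolis parameter at 75°N:
f = 2Ω sin φ = 2 × 7.29×10⁻⁵ × sin 75° = 1.41×10⁻⁴ s⁻¹
Height gradient: |∂Z/∂n| = 30 m / 193000 m = 1.55×10⁻⁴
On a pressure surface, geostrophic balance gives V_g = (g/f)|∂Z/∂n|:
V_g = 9.81 × 1.55×10⁻⁴ / 1.41×10⁻⁴ = 10.8 m/s
Converting: 10.8 m/s × 1.944 = 21 knots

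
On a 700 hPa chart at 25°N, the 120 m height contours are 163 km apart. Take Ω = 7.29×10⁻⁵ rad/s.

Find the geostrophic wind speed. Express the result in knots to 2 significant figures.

230 knots

Coriolis parameter at 25°N:
f = 2Ω sin φ = 2 × 7.29×10⁻⁵ × sin 25° = 6.16×10⁻⁵ s⁻¹
Height gradient: |∂Z/∂n| = 120 m / 163000 m = 7.36×10⁻⁴
On a pressure surface, geostrophic balance gives V_g = (g/f)|∂Z/∂n|:
V_g = 9.81 × 7.36×10⁻⁴ / 6.16×10⁻⁵ = 117 m/s
Converting: 117 m/s × 1.944 = 230 knots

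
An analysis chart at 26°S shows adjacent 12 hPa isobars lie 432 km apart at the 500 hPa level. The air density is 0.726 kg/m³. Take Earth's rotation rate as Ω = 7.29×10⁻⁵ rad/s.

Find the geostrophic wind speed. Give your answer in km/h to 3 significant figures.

216 km/h

Coriolis parameter at 26°S:
f = 2Ω sin φ = 2 × 7.29×10⁻⁵ × sin 26° = 6.39×10⁻⁵ s⁻¹
Pressure gradient: |∂P/∂n| = 1200 Pa / 432000 m = 2.78×10⁻³ Pa/m
Geostrophic balance (pressure-gradient force = Coriolis force):
V_g = (1/(fρ)) |∂P/∂n| = 2.78×10⁻³ / (6.39×10⁻⁵ × 0.726) = 59.9 m/s
Converting: 59.9 m/s × 3.6 = 216 km/h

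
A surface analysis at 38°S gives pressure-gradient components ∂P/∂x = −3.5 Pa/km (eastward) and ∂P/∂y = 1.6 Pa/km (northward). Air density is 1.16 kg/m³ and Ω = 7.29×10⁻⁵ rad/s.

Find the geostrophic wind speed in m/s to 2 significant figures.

Coriolis parameter at 38°S:
f = 2Ω sin φ = 2 × 7.29×10⁻⁵ × sin 38° = 8.98×10⁻⁵ s⁻¹
In the Southern Hemisphere f is negative: f = −8.98×10⁻⁵ s⁻¹.
Component geostrophic relations (x east, y north):
u_g = −(1/(fρ)) ∂P/∂y,  v_g = (1/(fρ)) ∂P/∂x
u_g = −(1.6×10⁻³)/(−8.98×10⁻⁵ × 1.16) = 15.4 m/s;  v_g = (−3.5×10⁻³)/(−8.98×10⁻⁵ × 1.16) = 33.6 m/s
|V_g| = √(u_g² + v_g²) = 37.0 m/s

37 m/s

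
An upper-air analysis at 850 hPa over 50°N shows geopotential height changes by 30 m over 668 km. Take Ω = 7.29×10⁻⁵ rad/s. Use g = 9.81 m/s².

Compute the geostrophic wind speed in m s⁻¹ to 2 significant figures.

3.9 m s⁻¹

Coriolis parameter at 50°N:
f = 2Ω sin φ = 2 × 7.29×10⁻⁵ × sin 50° = 1.12×10⁻⁴ s⁻¹
Height gradient: |∂Z/∂n| = 30 m / 668000 m = 4.49×10⁻⁵
On a pressure surface, geostrophic balance gives V_g = (g/f)|∂Z/∂n|:
V_g = 9.81 × 4.49×10⁻⁵ / 1.12×10⁻⁴ = 3.94 m/s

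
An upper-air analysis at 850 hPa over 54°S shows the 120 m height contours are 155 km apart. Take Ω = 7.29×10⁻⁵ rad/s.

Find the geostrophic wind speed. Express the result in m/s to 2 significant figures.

Coriolis parameter at 54°S:
f = 2Ω sin φ = 2 × 7.29×10⁻⁵ × sin 54° = 1.18×10⁻⁴ s⁻¹
Height gradient: |∂Z/∂n| = 120 m / 155000 m = 7.74×10⁻⁴
On a pressure surface, geostrophic balance gives V_g = (g/f)|∂Z/∂n|:
V_g = 9.81 × 7.74×10⁻⁴ / 1.18×10⁻⁴ = 64.4 m/s

64 m/s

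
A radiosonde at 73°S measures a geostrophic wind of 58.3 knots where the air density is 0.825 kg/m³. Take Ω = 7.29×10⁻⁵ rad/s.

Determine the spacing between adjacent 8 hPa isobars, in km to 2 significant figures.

230 km

Coriolis parameter at 73°S:
f = 2Ω sin φ = 2 × 7.29×10⁻⁵ × sin 73° = 1.39×10⁻⁴ s⁻¹
Wind speed in SI: 58.3 knots = 30.0 m/s
Geostrophic balance rearranged: |∂P/∂n| = f ρ V_g
|∂P/∂n| = 1.39×10⁻⁴ × 0.825 × 30.0 = 3.45×10⁻³ Pa/m
Isobar spacing: Δn = ΔP/|∂P/∂n| = 800 Pa / 3.45×10⁻³ Pa/m = 231887 m ≈ 230 km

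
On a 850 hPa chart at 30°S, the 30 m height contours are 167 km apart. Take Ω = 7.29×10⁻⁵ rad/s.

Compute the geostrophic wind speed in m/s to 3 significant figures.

24.2 m/s

Coriolis parameter at 30°S:
f = 2Ω sin φ = 2 × 7.29×10⁻⁵ × sin 30° = 7.29×10⁻⁵ s⁻¹
Height gradient: |∂Z/∂n| = 30 m / 167000 m = 1.80×10⁻⁴
On a pressure surface, geostrophic balance gives V_g = (g/f)|∂Z/∂n|:
V_g = 9.81 × 1.80×10⁻⁴ / 7.29×10⁻⁵ = 24.2 m/s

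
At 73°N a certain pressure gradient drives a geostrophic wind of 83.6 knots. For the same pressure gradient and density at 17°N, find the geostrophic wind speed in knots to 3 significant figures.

273 knots

With the same pressure gradient and density, V_g ∝ 1/f ∝ 1/sin φ.
V₂ = V₁ · sin φ₁ / sin φ₂ = 83.6 × sin 73° / sin 17°
V₂ = 83.6 × 0.9563/0.2924 = 273 knots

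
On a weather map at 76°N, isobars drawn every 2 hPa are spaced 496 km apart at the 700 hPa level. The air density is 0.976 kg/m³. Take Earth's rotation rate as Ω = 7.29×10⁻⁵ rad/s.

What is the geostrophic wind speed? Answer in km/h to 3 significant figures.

Coriolis parameter at 76°N:
f = 2Ω sin φ = 2 × 7.29×10⁻⁵ × sin 76° = 1.41×10⁻⁴ s⁻¹
Pressure gradient: |∂P/∂n| = 200 Pa / 496000 m = 4.03×10⁻⁴ Pa/m
Geostrophic balance (pressure-gradient force = Coriolis force):
V_g = (1/(fρ)) |∂P/∂n| = 4.03×10⁻⁴ / (1.41×10⁻⁴ × 0.976) = 2.92 m/s
Converting: 2.92 m/s × 3.6 = 10.5 km/h

10.5 km/h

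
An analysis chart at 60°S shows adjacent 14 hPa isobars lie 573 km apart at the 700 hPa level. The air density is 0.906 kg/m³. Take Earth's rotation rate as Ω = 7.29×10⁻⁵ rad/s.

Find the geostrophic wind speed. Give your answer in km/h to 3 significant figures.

Coriolis parameter at 60°S:
f = 2Ω sin φ = 2 × 7.29×10⁻⁵ × sin 60° = 1.26×10⁻⁴ s⁻¹
Pressure gradient: |∂P/∂n| = 1400 Pa / 573000 m = 2.44×10⁻³ Pa/m
Geostrophic balance (pressure-gradient force = Coriolis force):
V_g = (1/(fρ)) |∂P/∂n| = 2.44×10⁻³ / (1.26×10⁻⁴ × 0.906) = 21.4 m/s
Converting: 21.4 m/s × 3.6 = 76.9 km/h

76.9 km/h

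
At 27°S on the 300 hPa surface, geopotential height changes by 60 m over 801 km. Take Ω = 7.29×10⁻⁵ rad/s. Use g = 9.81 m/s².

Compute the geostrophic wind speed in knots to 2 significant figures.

Coriolis parameter at 27°S:
f = 2Ω sin φ = 2 × 7.29×10⁻⁵ × sin 27° = 6.62×10⁻⁵ s⁻¹
Height gradient: |∂Z/∂n| = 60 m / 801000 m = 7.49×10⁻⁵
On a pressure surface, geostrophic balance gives V_g = (g/f)|∂Z/∂n|:
V_g = 9.81 × 7.49×10⁻⁵ / 6.62×10⁻⁵ = 11.1 m/s
Converting: 11.1 m/s × 1.944 = 22 knots

22 knots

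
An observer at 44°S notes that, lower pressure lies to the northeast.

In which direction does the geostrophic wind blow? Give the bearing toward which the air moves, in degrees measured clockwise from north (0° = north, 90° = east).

The pressure-gradient force points toward the northeast (bearing 045°).
Geostrophic balance: in the Southern Hemisphere the Coriolis force deflects motion to the left, so the geostrophic wind blows 90° to the left of the pressure-gradient force (low pressure on the right).
Rotating 045° by 90° counterclockwise gives 315° — the wind blows toward the northwest.

315°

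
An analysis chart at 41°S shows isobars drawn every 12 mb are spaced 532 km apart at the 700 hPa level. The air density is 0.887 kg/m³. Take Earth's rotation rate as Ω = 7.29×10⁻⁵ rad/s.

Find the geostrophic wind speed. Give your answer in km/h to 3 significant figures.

Coriolis parameter at 41°S:
f = 2Ω sin φ = 2 × 7.29×10⁻⁵ × sin 41° = 9.57×10⁻⁵ s⁻¹
Pressure gradient: |∂P/∂n| = 1200 Pa / 532000 m = 2.26×10⁻³ Pa/m
Geostrophic balance (pressure-gradient force = Coriolis force):
V_g = (1/(fρ)) |∂P/∂n| = 2.26×10⁻³ / (9.57×10⁻⁵ × 0.887) = 26.6 m/s
Converting: 26.6 m/s × 3.6 = 95.7 km/h

95.7 km/h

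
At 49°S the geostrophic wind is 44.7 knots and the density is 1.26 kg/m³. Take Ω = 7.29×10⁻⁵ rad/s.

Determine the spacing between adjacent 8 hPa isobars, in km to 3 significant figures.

251 km

Coriolis parameter at 49°S:
f = 2Ω sin φ = 2 × 7.29×10⁻⁵ × sin 49° = 1.10×10⁻⁴ s⁻¹
Wind speed in SI: 44.7 knots = 23.0 m/s
Geostrophic balance rearranged: |∂P/∂n| = f ρ V_g
|∂P/∂n| = 1.10×10⁻⁴ × 1.26 × 23.0 = 3.19×10⁻³ Pa/m
Isobar spacing: Δn = ΔP/|∂P/∂n| = 800 Pa / 3.19×10⁻³ Pa/m = 250921 m ≈ 251 km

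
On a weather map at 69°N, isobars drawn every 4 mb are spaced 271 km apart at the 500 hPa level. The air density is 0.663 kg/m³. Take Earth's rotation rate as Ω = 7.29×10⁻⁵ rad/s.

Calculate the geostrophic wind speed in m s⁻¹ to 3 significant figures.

Coriolis parameter at 69°N:
f = 2Ω sin φ = 2 × 7.29×10⁻⁵ × sin 69° = 1.36×10⁻⁴ s⁻¹
Pressure gradient: |∂P/∂n| = 400 Pa / 271000 m = 1.48×10⁻³ Pa/m
Geostrophic balance (pressure-gradient force = Coriolis force):
V_g = (1/(fρ)) |∂P/∂n| = 1.48×10⁻³ / (1.36×10⁻⁴ × 0.663) = 16.4 m/s

16.4 m s⁻¹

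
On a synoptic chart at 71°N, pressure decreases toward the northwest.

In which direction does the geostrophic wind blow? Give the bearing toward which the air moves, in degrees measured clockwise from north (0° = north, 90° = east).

The pressure-gradient force points toward the northwest (bearing 315°).
Geostrophic balance: in the Northern Hemisphere the Coriolis force deflects motion to the right, so the geostrophic wind blows 90° to the right of the pressure-gradient force (low pressure on the left).
Rotating 315° by 90° clockwise gives 045° — the wind blows toward the northeast.

045°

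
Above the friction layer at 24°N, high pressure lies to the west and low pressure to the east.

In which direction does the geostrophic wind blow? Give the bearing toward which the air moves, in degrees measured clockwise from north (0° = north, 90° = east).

The pressure-gradient force points toward the east (bearing 090°).
Geostrophic balance: in the Northern Hemisphere the Coriolis force deflects motion to the right, so the geostrophic wind blows 90° to the right of the pressure-gradient force (low pressure on the left).
Rotating 090° by 90° clockwise gives 180° — the wind blows toward the south.

180°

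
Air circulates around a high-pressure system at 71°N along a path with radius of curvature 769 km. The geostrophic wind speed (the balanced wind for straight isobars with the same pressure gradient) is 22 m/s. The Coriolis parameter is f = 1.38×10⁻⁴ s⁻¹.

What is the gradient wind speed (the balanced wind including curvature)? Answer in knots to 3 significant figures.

Around a high, pressure-gradient force acts outward with centrifugal, so Coriolis balances both:
fV = (1/ρ)|∂P/∂n| + V²/R  →  V² − fR·V + fR·V_g = 0
With fR = 1.38×10⁻⁴ × 769×10³ m = 106 m/s:
V = [fR − √((fR)² − 4 fR V_g)]/2 = [106 − √(106² − 4×106×22)]/2 = 31.1 m/s
Supergeostrophic (V > V_g = 22 m/s), as expected around a high.
Converting: 31.1 m/s × 1.944 = 60.5 knots

60.5 knots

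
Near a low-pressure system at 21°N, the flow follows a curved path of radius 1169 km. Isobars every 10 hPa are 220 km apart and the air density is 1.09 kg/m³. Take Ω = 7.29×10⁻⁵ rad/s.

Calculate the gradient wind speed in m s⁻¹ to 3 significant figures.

45.7 m s⁻¹

Coriolis parameter at 21°N:
f = 2Ω sin φ = 2 × 7.29×10⁻⁵ × sin 21° = 5.23×10⁻⁵ s⁻¹
Pressure gradient: |∂P/∂n| = 1000 Pa / 220000 m = 4.55×10⁻³ Pa/m
Geostrophic speed: V_g = |∂P/∂n|/(fρ) = 4.55×10⁻³/(5.23×10⁻⁵ × 1.09) = 79.8 m/s
Around a low, centrifugal force acts outward with Coriolis, so pressure-gradient force balances both:
(1/ρ)|∂P/∂n| = fV + V²/R  →  V² + fR·V − fR·V_g = 0
With fR = 5.23×10⁻⁵ × 1169×10³ m = 61.1 m/s:
V = [−fR + √((fR)² + 4 fR V_g)]/2 = [−61.1 + √(61.1² + 4×61.1×79.8)]/2 = 45.7 m/s
Subgeostrophic (V < V_g = 79.8 m/s), as expected around a low.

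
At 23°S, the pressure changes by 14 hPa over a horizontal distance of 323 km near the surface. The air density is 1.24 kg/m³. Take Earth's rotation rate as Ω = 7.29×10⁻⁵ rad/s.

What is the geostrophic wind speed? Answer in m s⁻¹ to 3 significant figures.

61.4 m s⁻¹

Coriolis parameter at 23°S:
f = 2Ω sin φ = 2 × 7.29×10⁻⁵ × sin 23° = 5.70×10⁻⁵ s⁻¹
Pressure gradient: |∂P/∂n| = 1400 Pa / 323000 m = 4.33×10⁻³ Pa/m
Geostrophic balance (pressure-gradient force = Coriolis force):
V_g = (1/(fρ)) |∂P/∂n| = 4.33×10⁻³ / (5.70×10⁻⁵ × 1.24) = 61.4 m/s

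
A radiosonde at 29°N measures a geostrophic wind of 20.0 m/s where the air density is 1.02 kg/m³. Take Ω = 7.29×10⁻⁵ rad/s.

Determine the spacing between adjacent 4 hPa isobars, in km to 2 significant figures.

280 km

Coriolis parameter at 29°N:
f = 2Ω sin φ = 2 × 7.29×10⁻⁵ × sin 29° = 7.07×10⁻⁵ s⁻¹
Geostrophic balance rearranged: |∂P/∂n| = f ρ V_g
|∂P/∂n| = 7.07×10⁻⁵ × 1.02 × 20.0 = 1.44×10⁻³ Pa/m
Isobar spacing: Δn = ΔP/|∂P/∂n| = 400 Pa / 1.44×10⁻³ Pa/m = 277397 m ≈ 280 km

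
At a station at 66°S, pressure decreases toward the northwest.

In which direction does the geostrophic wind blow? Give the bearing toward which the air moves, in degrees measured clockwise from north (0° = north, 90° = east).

225°

The pressure-gradient force points toward the northwest (bearing 315°).
Geostrophic balance: in the Southern Hemisphere the Coriolis force deflects motion to the left, so the geostrophic wind blows 90° to the left of the pressure-gradient force (low pressure on the right).
Rotating 315° by 90° counterclockwise gives 225° — the wind blows toward the southwest.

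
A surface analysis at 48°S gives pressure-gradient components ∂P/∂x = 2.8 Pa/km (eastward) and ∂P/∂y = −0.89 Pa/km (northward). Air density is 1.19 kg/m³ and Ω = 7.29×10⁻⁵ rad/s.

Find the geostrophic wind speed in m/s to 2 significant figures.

Coriolis parameter at 48°S:
f = 2Ω sin φ = 2 × 7.29×10⁻⁵ × sin 48° = 1.08×10⁻⁴ s⁻¹
In the Southern Hemisphere f is negative: f = −1.08×10⁻⁴ s⁻¹.
Component geostrophic relations (x east, y north):
u_g = −(1/(fρ)) ∂P/∂y,  v_g = (1/(fρ)) ∂P/∂x
u_g = −(−0.89×10⁻³)/(−1.08×10⁻⁴ × 1.19) = −6.90 m/s;  v_g = (2.8×10⁻³)/(−1.08×10⁻⁴ × 1.19) = −21.7 m/s
|V_g| = √(u_g² + v_g²) = 22.8 m/s

23 m/s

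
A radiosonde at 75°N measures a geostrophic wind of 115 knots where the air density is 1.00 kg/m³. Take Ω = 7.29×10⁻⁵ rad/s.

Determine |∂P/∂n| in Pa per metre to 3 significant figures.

Coriolis parameter at 75°N:
f = 2Ω sin φ = 2 × 7.29×10⁻⁵ × sin 75° = 1.41×10⁻⁴ s⁻¹
Wind speed in SI: 115 knots = 59.2 m/s
Geostrophic balance rearranged: |∂P/∂n| = f ρ V_g
|∂P/∂n| = 1.41×10⁻⁴ × 1.00 × 59.2 = 8.33×10⁻³ Pa/m

8.33×10⁻³ Pa/m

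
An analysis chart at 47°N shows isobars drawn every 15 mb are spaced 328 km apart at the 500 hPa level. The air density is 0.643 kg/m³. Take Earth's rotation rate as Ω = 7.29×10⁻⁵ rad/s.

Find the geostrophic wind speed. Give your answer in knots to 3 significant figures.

Coriolis parameter at 47°N:
f = 2Ω sin φ = 2 × 7.29×10⁻⁵ × sin 47° = 1.07×10⁻⁴ s⁻¹
Pressure gradient: |∂P/∂n| = 1500 Pa / 328000 m = 4.57×10⁻³ Pa/m
Geostrophic balance (pressure-gradient force = Coriolis force):
V_g = (1/(fρ)) |∂P/∂n| = 4.57×10⁻³ / (1.07×10⁻⁴ × 0.643) = 66.7 m/s
Converting: 66.7 m/s × 1.944 = 130 knots

130 knots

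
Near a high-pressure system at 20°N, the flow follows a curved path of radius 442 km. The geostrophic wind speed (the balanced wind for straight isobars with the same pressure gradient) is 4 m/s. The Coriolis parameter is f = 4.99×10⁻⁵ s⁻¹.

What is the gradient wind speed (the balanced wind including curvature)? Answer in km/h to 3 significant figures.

18.9 km/h

Around a high, pressure-gradient force acts outward with centrifugal, so Coriolis balances both:
fV = (1/ρ)|∂P/∂n| + V²/R  →  V² − fR·V + fR·V_g = 0
With fR = 4.99×10⁻⁵ × 442×10³ m = 22.1 m/s:
V = [fR − √((fR)² − 4 fR V_g)]/2 = [22.1 − √(22.1² − 4×22.1×4)]/2 = 5.25 m/s
Supergeostrophic (V > V_g = 4 m/s), as expected around a high.
Converting: 5.25 m/s × 3.6 = 18.9 km/h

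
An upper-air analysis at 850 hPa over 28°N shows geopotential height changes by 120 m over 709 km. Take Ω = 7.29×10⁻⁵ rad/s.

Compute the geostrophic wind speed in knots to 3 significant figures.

Coriolis parameter at 28°N:
f = 2Ω sin φ = 2 × 7.29×10⁻⁵ × sin 28° = 6.84×10⁻⁵ s⁻¹
Height gradient: |∂Z/∂n| = 120 m / 709000 m = 1.69×10⁻⁴
On a pressure surface, geostrophic balance gives V_g = (g/f)|∂Z/∂n|:
V_g = 9.81 × 1.69×10⁻⁴ / 6.84×10⁻⁵ = 24.3 m/s
Converting: 24.3 m/s × 1.944 = 47.2 knots

47.2 knots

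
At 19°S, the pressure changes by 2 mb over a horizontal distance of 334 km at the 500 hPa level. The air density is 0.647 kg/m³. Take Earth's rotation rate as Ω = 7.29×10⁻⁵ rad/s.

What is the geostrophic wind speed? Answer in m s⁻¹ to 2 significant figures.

Coriolis parameter at 19°S:
f = 2Ω sin φ = 2 × 7.29×10⁻⁵ × sin 19° = 4.75×10⁻⁵ s⁻¹
Pressure gradient: |∂P/∂n| = 200 Pa / 334000 m = 5.99×10⁻⁴ Pa/m
Geostrophic balance (pressure-gradient force = Coriolis force):
V_g = (1/(fρ)) |∂P/∂n| = 5.99×10⁻⁴ / (4.75×10⁻⁵ × 0.647) = 19.5 m/s

19 m s⁻¹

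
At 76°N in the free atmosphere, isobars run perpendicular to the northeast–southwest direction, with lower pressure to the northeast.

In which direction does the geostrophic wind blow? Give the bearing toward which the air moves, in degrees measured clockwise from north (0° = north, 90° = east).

The pressure-gradient force points toward the northeast (bearing 045°).
Geostrophic balance: in the Northern Hemisphere the Coriolis force deflects motion to the right, so the geostrophic wind blows 90° to the right of the pressure-gradient force (low pressure on the left).
Rotating 045° by 90° clockwise gives 135° — the wind blows toward the southeast.

135°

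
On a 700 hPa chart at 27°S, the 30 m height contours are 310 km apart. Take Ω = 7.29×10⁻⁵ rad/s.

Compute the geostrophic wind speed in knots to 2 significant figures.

Coriolis parameter at 27°S:
f = 2Ω sin φ = 2 × 7.29×10⁻⁵ × sin 27° = 6.62×10⁻⁵ s⁻¹
Height gradient: |∂Z/∂n| = 30 m / 310000 m = 9.68×10⁻⁵
On a pressure surface, geostrophic balance gives V_g = (g/f)|∂Z/∂n|:
V_g = 9.81 × 9.68×10⁻⁵ / 6.62×10⁻⁵ = 14.3 m/s
Converting: 14.3 m/s × 1.944 = 28 knots

28 knots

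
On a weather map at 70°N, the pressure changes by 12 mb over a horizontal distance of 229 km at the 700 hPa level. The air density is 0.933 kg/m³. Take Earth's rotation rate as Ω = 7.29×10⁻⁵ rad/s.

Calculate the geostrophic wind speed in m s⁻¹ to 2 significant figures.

41 m s⁻¹

Coriolis parameter at 70°N:
f = 2Ω sin φ = 2 × 7.29×10⁻⁵ × sin 70° = 1.37×10⁻⁴ s⁻¹
Pressure gradient: |∂P/∂n| = 1200 Pa / 229000 m = 5.24×10⁻³ Pa/m
Geostrophic balance (pressure-gradient force = Coriolis force):
V_g = (1/(fρ)) |∂P/∂n| = 5.24×10⁻³ / (1.37×10⁻⁴ × 0.933) = 41.0 m/s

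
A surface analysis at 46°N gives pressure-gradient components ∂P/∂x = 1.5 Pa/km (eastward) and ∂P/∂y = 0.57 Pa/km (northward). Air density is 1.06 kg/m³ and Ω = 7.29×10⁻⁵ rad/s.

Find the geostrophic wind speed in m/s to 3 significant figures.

Coriolis parameter at 46°N:
f = 2Ω sin φ = 2 × 7.29×10⁻⁵ × sin 46° = 1.05×10⁻⁴ s⁻¹
Component geostrophic relations (x east, y north):
u_g = −(1/(fρ)) ∂P/∂y,  v_g = (1/(fρ)) ∂P/∂x
u_g = −(0.57×10⁻³)/(1.05×10⁻⁴ × 1.06) = −5.13 m/s;  v_g = (1.5×10⁻³)/(1.05×10⁻⁴ × 1.06) = 13.5 m/s
|V_g| = √(u_g² + v_g²) = 14.4 m/s

14.4 m/s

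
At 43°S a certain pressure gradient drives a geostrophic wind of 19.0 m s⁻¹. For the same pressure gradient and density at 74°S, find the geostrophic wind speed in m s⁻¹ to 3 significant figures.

With the same pressure gradient and density, V_g ∝ 1/f ∝ 1/sin φ.
V₂ = V₁ · sin φ₁ / sin φ₂ = 19.0 × sin 43° / sin 74°
V₂ = 19.0 × 0.6820/0.9613 = 13.5 m s⁻¹

13.5 m s⁻¹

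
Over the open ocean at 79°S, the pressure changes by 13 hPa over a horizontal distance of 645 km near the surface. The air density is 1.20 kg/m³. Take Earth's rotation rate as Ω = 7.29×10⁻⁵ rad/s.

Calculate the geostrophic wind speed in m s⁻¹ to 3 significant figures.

11.7 m s⁻¹

Coriolis parameter at 79°S:
f = 2Ω sin φ = 2 × 7.29×10⁻⁵ × sin 79° = 1.43×10⁻⁴ s⁻¹
Pressure gradient: |∂P/∂n| = 1300 Pa / 645000 m = 2.02×10⁻³ Pa/m
Geostrophic balance (pressure-gradient force = Coriolis force):
V_g = (1/(fρ)) |∂P/∂n| = 2.02×10⁻³ / (1.43×10⁻⁴ × 1.20) = 11.7 m/s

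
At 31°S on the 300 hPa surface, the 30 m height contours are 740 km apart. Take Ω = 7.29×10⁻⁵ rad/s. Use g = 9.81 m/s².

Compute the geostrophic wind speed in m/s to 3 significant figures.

Coriolis parameter at 31°S:
f = 2Ω sin φ = 2 × 7.29×10⁻⁵ × sin 31° = 7.51×10⁻⁵ s⁻¹
Height gradient: |∂Z/∂n| = 30 m / 740000 m = 4.05×10⁻⁵
On a pressure surface, geostrophic balance gives V_g = (g/f)|∂Z/∂n|:
V_g = 9.81 × 4.05×10⁻⁵ / 7.51×10⁻⁵ = 5.30 m/s

5.30 m/s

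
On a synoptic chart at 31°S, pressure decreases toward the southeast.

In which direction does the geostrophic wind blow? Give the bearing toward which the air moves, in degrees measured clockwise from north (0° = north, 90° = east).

045°

The pressure-gradient force points toward the southeast (bearing 135°).
Geostrophic balance: in the Southern Hemisphere the Coriolis force deflects motion to the left, so the geostrophic wind blows 90° to the left of the pressure-gradient force (low pressure on the right).
Rotating 135° by 90° counterclockwise gives 045° — the wind blows toward the northeast.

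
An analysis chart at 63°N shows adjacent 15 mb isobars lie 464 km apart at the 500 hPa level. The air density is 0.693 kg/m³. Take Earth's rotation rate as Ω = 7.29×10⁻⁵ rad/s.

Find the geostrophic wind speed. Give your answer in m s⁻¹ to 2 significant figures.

Coriolis parameter at 63°N:
f = 2Ω sin φ = 2 × 7.29×10⁻⁵ × sin 63° = 1.30×10⁻⁴ s⁻¹
Pressure gradient: |∂P/∂n| = 1500 Pa / 464000 m = 3.23×10⁻³ Pa/m
Geostrophic balance (pressure-gradient force = Coriolis force):
V_g = (1/(fρ)) |∂P/∂n| = 3.23×10⁻³ / (1.30×10⁻⁴ × 0.693) = 35.9 m/s

36 m s⁻¹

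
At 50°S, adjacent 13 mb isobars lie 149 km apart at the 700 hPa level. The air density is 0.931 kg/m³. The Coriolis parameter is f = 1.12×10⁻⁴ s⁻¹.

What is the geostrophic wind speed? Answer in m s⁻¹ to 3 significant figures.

Pressure gradient: |∂P/∂n| = 1300 Pa / 149000 m = 8.72×10⁻³ Pa/m
Geostrophic balance (pressure-gradient force = Coriolis force):
V_g = (1/(fρ)) |∂P/∂n| = 8.72×10⁻³ / (1.12×10⁻⁴ × 0.931) = 83.7 m/s

83.7 m s⁻¹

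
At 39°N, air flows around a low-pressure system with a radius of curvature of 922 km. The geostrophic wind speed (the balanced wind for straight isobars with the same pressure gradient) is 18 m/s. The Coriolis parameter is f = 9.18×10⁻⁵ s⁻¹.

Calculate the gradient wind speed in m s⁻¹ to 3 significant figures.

Around a low, centrifugal force acts outward with Coriolis, so pressure-gradient force balances both:
(1/ρ)|∂P/∂n| = fV + V²/R  →  V² + fR·V − fR·V_g = 0
With fR = 9.18×10⁻⁵ × 922×10³ m = 84.6 m/s:
V = [−fR + √((fR)² + 4 fR V_g)]/2 = [−84.6 + √(84.6² + 4×84.6×18)]/2 = 15.3 m/s
Subgeostrophic (V < V_g = 18 m/s), as expected around a low.

15.3 m s⁻¹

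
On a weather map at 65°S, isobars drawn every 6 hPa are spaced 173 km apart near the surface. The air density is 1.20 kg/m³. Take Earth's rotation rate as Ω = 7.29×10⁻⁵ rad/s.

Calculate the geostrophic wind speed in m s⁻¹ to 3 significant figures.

Coriolis parameter at 65°S:
f = 2Ω sin φ = 2 × 7.29×10⁻⁵ × sin 65° = 1.32×10⁻⁴ s⁻¹
Pressure gradient: |∂P/∂n| = 600 Pa / 173000 m = 3.47×10⁻³ Pa/m
Geostrophic balance (pressure-gradient force = Coriolis force):
V_g = (1/(fρ)) |∂P/∂n| = 3.47×10⁻³ / (1.32×10⁻⁴ × 1.20) = 21.9 m/s

21.9 m s⁻¹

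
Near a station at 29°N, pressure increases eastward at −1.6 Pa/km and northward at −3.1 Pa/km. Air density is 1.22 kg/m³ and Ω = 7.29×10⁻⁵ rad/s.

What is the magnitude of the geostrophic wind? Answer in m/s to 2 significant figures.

40 m/s

Coriolis parameter at 29°N:
f = 2Ω sin φ = 2 × 7.29×10⁻⁵ × sin 29° = 7.07×10⁻⁵ s⁻¹
Component geostrophic relations (x east, y north):
u_g = −(1/(fρ)) ∂P/∂y,  v_g = (1/(fρ)) ∂P/∂x
u_g = −(−3.1×10⁻³)/(7.07×10⁻⁵ × 1.22) = 35.9 m/s;  v_g = (−1.6×10⁻³)/(7.07×10⁻⁵ × 1.22) = −18.6 m/s
|V_g| = √(u_g² + v_g²) = 40.5 m/s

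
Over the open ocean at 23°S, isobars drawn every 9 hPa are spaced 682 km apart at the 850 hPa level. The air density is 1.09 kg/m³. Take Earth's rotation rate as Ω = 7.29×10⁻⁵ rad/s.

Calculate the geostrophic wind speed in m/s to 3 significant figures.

Coriolis parameter at 23°S:
f = 2Ω sin φ = 2 × 7.29×10⁻⁵ × sin 23° = 5.70×10⁻⁵ s⁻¹
Pressure gradient: |∂P/∂n| = 900 Pa / 682000 m = 1.32×10⁻³ Pa/m
Geostrophic balance (pressure-gradient force = Coriolis force):
V_g = (1/(fρ)) |∂P/∂n| = 1.32×10⁻³ / (5.70×10⁻⁵ × 1.09) = 21.3 m/s

21.3 m/s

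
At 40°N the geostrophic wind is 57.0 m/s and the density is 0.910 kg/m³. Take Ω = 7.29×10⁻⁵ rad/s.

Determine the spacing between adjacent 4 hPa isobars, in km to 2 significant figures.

Coriolis parameter at 40°N:
f = 2Ω sin φ = 2 × 7.29×10⁻⁵ × sin 40° = 9.37×10⁻⁵ s⁻¹
Geostrophic balance rearranged: |∂P/∂n| = f ρ V_g
|∂P/∂n| = 9.37×10⁻⁵ × 0.910 × 57.0 = 4.86×10⁻³ Pa/m
Isobar spacing: Δn = ΔP/|∂P/∂n| = 400 Pa / 4.86×10⁻³ Pa/m = 82285 m ≈ 82 km

82 km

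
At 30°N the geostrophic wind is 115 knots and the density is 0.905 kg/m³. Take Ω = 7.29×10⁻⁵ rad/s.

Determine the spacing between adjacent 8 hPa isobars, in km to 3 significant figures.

Coriolis parameter at 30°N:
f = 2Ω sin φ = 2 × 7.29×10⁻⁵ × sin 30° = 7.29×10⁻⁵ s⁻¹
Wind speed in SI: 115 knots = 59.2 m/s
Geostrophic balance rearranged: |∂P/∂n| = f ρ V_g
|∂P/∂n| = 7.29×10⁻⁵ × 0.905 × 59.2 = 3.90×10⁻³ Pa/m
Isobar spacing: Δn = ΔP/|∂P/∂n| = 800 Pa / 3.90×10⁻³ Pa/m = 204964 m ≈ 205 km

205 km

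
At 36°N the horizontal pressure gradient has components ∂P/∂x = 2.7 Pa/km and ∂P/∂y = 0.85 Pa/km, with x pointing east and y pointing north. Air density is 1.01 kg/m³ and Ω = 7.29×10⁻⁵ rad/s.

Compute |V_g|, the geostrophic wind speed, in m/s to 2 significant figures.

33 m/s

Coriolis parameter at 36°N:
f = 2Ω sin φ = 2 × 7.29×10⁻⁵ × sin 36° = 8.57×10⁻⁵ s⁻¹
Component geostrophic relations (x east, y north):
u_g = −(1/(fρ)) ∂P/∂y,  v_g = (1/(fρ)) ∂P/∂x
u_g = −(0.85×10⁻³)/(8.57×10⁻⁵ × 1.01) = −9.82 m/s;  v_g = (2.7×10⁻³)/(8.57×10⁻⁵ × 1.01) = 31.2 m/s
|V_g| = √(u_g² + v_g²) = 32.7 m/s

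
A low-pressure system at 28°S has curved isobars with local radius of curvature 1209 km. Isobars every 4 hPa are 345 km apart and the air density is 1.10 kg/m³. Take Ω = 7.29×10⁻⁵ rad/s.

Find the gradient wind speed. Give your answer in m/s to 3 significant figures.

Coriolis parameter at 28°S:
f = 2Ω sin φ = 2 × 7.29×10⁻⁵ × sin 28° = 6.84×10⁻⁵ s⁻¹
Pressure gradient: |∂P/∂n| = 400 Pa / 345000 m = 1.16×10⁻³ Pa/m
Geostrophic speed: V_g = |∂P/∂n|/(fρ) = 1.16×10⁻³/(6.84×10⁻⁵ × 1.10) = 15.4 m/s
Around a low, centrifugal force acts outward with Coriolis, so pressure-gradient force balances both:
(1/ρ)|∂P/∂n| = fV + V²/R  →  V² + fR·V − fR·V_g = 0
With fR = 6.84×10⁻⁵ × 1209×10³ m = 82.8 m/s:
V = [−fR + √((fR)² + 4 fR V_g)]/2 = [−82.8 + √(82.8² + 4×82.8×15.4)]/2 = 13.3 m/s
Subgeostrophic (V < V_g = 15.4 m/s), as expected around a low.

13.3 m/s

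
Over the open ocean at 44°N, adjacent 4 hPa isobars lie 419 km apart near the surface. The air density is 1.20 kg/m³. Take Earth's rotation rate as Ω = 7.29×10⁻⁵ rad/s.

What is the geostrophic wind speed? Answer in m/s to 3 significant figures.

Coriolis parameter at 44°N:
f = 2Ω sin φ = 2 × 7.29×10⁻⁵ × sin 44° = 1.01×10⁻⁴ s⁻¹
Pressure gradient: |∂P/∂n| = 400 Pa / 419000 m = 9.55×10⁻⁴ Pa/m
Geostrophic balance (pressure-gradient force = Coriolis force):
V_g = (1/(fρ)) |∂P/∂n| = 9.55×10⁻⁴ / (1.01×10⁻⁴ × 1.20) = 7.85 m/s

7.85 m/s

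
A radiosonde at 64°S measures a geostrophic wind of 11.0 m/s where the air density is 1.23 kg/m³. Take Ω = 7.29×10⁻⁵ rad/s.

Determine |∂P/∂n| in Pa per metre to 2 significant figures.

Coriolis parameter at 64°S:
f = 2Ω sin φ = 2 × 7.29×10⁻⁵ × sin 64° = 1.31×10⁻⁴ s⁻¹
Geostrophic balance rearranged: |∂P/∂n| = f ρ V_g
|∂P/∂n| = 1.31×10⁻⁴ × 1.23 × 11.0 = 1.77×10⁻³ Pa/m

1.8×10⁻³ Pa/m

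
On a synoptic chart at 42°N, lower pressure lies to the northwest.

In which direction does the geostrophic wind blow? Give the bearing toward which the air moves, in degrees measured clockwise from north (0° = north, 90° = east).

045°

The pressure-gradient force points toward the northwest (bearing 315°).
Geostrophic balance: in the Northern Hemisphere the Coriolis force deflects motion to the right, so the geostrophic wind blows 90° to the right of the pressure-gradient force (low pressure on the left).
Rotating 315° by 90° clockwise gives 045° — the wind blows toward the northeast.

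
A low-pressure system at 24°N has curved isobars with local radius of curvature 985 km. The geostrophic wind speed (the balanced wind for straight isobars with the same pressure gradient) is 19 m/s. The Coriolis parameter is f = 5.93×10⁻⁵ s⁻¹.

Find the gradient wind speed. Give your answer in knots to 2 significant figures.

Around a low, centrifugal force acts outward with Coriolis, so pressure-gradient force balances both:
(1/ρ)|∂P/∂n| = fV + V²/R  →  V² + fR·V − fR·V_g = 0
With fR = 5.93×10⁻⁵ × 985×10³ m = 58.4 m/s:
V = [−fR + √((fR)² + 4 fR V_g)]/2 = [−58.4 + √(58.4² + 4×58.4×19)]/2 = 15.1 m/s
Subgeostrophic (V < V_g = 19 m/s), as expected around a low.
Converting: 15.1 m/s × 1.944 = 29 knots

29 knots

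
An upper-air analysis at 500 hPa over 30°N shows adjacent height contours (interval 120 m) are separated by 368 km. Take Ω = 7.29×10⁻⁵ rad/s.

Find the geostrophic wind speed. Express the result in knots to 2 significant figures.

Coriolis parameter at 30°N:
f = 2Ω sin φ = 2 × 7.29×10⁻⁵ × sin 30° = 7.29×10⁻⁵ s⁻¹
Height gradient: |∂Z/∂n| = 120 m / 368000 m = 3.26×10⁻⁴
On a pressure surface, geostrophic balance gives V_g = (g/f)|∂Z/∂n|:
V_g = 9.81 × 3.26×10⁻⁴ / 7.29×10⁻⁵ = 43.9 m/s
Converting: 43.9 m/s × 1.944 = 85 knots

85 knots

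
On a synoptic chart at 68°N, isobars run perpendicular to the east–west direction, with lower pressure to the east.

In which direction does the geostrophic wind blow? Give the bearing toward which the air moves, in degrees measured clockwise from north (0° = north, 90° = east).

The pressure-gradient force points toward the east (bearing 090°).
Geostrophic balance: in the Northern Hemisphere the Coriolis force deflects motion to the right, so the geostrophic wind blows 90° to the right of the pressure-gradient force (low pressure on the left).
Rotating 090° by 90° clockwise gives 180° — the wind blows toward the south.

180°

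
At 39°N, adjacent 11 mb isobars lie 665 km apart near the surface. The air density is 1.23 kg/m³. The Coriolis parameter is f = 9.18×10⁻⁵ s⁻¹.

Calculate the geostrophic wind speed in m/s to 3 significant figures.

Pressure gradient: |∂P/∂n| = 1100 Pa / 665000 m = 1.65×10⁻³ Pa/m
Geostrophic balance (pressure-gradient force = Coriolis force):
V_g = (1/(fρ)) |∂P/∂n| = 1.65×10⁻³ / (9.18×10⁻⁵ × 1.23) = 14.6 m/s

14.6 m/s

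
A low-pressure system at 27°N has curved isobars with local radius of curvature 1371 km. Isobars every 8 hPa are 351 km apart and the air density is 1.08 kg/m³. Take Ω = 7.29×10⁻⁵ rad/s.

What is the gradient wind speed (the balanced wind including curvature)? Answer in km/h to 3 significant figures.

Coriolis parameter at 27°N:
f = 2Ω sin φ = 2 × 7.29×10⁻⁵ × sin 27° = 6.62×10⁻⁵ s⁻¹
Pressure gradient: |∂P/∂n| = 800 Pa / 351000 m = 2.28×10⁻³ Pa/m
Geostrophic speed: V_g = |∂P/∂n|/(fρ) = 2.28×10⁻³/(6.62×10⁻⁵ × 1.08) = 31.9 m/s
Around a low, centrifugal force acts outward with Coriolis, so pressure-gradient force balances both:
(1/ρ)|∂P/∂n| = fV + V²/R  →  V² + fR·V − fR·V_g = 0
With fR = 6.62×10⁻⁵ × 1371×10³ m = 90.7 m/s:
V = [−fR + √((fR)² + 4 fR V_g)]/2 = [−90.7 + √(90.7² + 4×90.7×31.9)]/2 = 25 m/s
Subgeostrophic (V < V_g = 31.9 m/s), as expected around a low.
Converting: 25 m/s × 3.6 = 90.0 km/h

90.0 km/h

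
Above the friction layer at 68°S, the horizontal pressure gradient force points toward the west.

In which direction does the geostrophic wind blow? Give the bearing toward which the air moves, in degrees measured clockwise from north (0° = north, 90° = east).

The pressure-gradient force points toward the west (bearing 270°).
Geostrophic balance: in the Southern Hemisphere the Coriolis force deflects motion to the left, so the geostrophic wind blows 90° to the left of the pressure-gradient force (low pressure on the right).
Rotating 270° by 90° counterclockwise gives 180° — the wind blows toward the south.

180°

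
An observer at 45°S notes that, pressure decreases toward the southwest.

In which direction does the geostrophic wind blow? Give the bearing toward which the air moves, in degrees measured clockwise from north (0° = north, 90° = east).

135°

The pressure-gradient force points toward the southwest (bearing 225°).
Geostrophic balance: in the Southern Hemisphere the Coriolis force deflects motion to the left, so the geostrophic wind blows 90° to the left of the pressure-gradient force (low pressure on the right).
Rotating 225° by 90° counterclockwise gives 135° — the wind blows toward the southeast.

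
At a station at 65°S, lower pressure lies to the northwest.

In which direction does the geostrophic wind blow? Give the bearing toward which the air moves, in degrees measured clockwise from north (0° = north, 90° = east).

225°

The pressure-gradient force points toward the northwest (bearing 315°).
Geostrophic balance: in the Southern Hemisphere the Coriolis force deflects motion to the left, so the geostrophic wind blows 90° to the left of the pressure-gradient force (low pressure on the right).
Rotating 315° by 90° counterclockwise gives 225° — the wind blows toward the southwest.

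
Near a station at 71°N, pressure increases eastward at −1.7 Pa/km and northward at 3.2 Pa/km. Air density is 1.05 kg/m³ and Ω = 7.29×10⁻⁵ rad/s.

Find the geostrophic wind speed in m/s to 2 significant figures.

Coriolis parameter at 71°N:
f = 2Ω sin φ = 2 × 7.29×10⁻⁵ × sin 71° = 1.38×10⁻⁴ s⁻¹
Component geostrophic relations (x east, y north):
u_g = −(1/(fρ)) ∂P/∂y,  v_g = (1/(fρ)) ∂P/∂x
u_g = −(3.2×10⁻³)/(1.38×10⁻⁴ × 1.05) = −22.1 m/s;  v_g = (−1.7×10⁻³)/(1.38×10⁻⁴ × 1.05) = −11.7 m/s
|V_g| = √(u_g² + v_g²) = 25.0 m/s

25 m/s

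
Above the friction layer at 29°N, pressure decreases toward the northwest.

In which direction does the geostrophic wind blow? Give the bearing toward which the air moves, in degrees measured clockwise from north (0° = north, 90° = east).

The pressure-gradient force points toward the northwest (bearing 315°).
Geostrophic balance: in the Northern Hemisphere the Coriolis force deflects motion to the right, so the geostrophic wind blows 90° to the right of the pressure-gradient force (low pressure on the left).
Rotating 315° by 90° clockwise gives 045° — the wind blows toward the northeast.

045°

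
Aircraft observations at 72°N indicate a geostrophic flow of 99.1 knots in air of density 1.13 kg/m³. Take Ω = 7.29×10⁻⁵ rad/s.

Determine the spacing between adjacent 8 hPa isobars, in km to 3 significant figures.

100 km

Coriolis parameter at 72°N:
f = 2Ω sin φ = 2 × 7.29×10⁻⁵ × sin 72° = 1.39×10⁻⁴ s⁻¹
Wind speed in SI: 99.1 knots = 51.0 m/s
Geostrophic balance rearranged: |∂P/∂n| = f ρ V_g
|∂P/∂n| = 1.39×10⁻⁴ × 1.13 × 51.0 = 7.99×10⁻³ Pa/m
Isobar spacing: Δn = ΔP/|∂P/∂n| = 800 Pa / 7.99×10⁻³ Pa/m = 100147 m ≈ 100 km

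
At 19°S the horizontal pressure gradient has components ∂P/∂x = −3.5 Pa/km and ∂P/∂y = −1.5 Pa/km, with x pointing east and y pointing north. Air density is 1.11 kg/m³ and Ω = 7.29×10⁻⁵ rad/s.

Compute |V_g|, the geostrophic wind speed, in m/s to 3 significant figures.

72.3 m/s

Coriolis parameter at 19°S:
f = 2Ω sin φ = 2 × 7.29×10⁻⁵ × sin 19° = 4.75×10⁻⁵ s⁻¹
In the Southern Hemisphere f is negative: f = −4.75×10⁻⁵ s⁻¹.
Component geostrophic relations (x east, y north):
u_g = −(1/(fρ)) ∂P/∂y,  v_g = (1/(fρ)) ∂P/∂x
u_g = −(−1.5×10⁻³)/(−4.75×10⁻⁵ × 1.11) = −28.5 m/s;  v_g = (−3.5×10⁻³)/(−4.75×10⁻⁵ × 1.11) = 66.4 m/s
|V_g| = √(u_g² + v_g²) = 72.3 m/s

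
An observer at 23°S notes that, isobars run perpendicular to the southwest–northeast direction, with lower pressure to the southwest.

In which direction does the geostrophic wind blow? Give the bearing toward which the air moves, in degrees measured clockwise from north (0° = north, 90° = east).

The pressure-gradient force points toward the southwest (bearing 225°).
Geostrophic balance: in the Southern Hemisphere the Coriolis force deflects motion to the left, so the geostrophic wind blows 90° to the left of the pressure-gradient force (low pressure on the right).
Rotating 225° by 90° counterclockwise gives 135° — the wind blows toward the southeast.

135°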